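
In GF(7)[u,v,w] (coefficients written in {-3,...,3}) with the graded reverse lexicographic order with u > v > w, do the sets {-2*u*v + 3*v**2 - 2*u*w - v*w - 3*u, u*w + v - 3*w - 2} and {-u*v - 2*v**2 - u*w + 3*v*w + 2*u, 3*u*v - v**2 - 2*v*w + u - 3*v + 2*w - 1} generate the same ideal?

Yes, the ideals are equal.

For a fixed monomial order, each ideal has a unique reduced Gröbner basis; comparing bases decides equality.
Buchberger on the first generating set:
f_1 = -2*u*v + 3*v**2 - 2*u*w - v*w - 3*u, LT = u*v.
f_2 = u*w + v - 3*w - 2, LT = u*w.

S(f_1,f_2): lcm = u*v*w. S = 2*v**2*w + u*w**2 - 3*v*w**2 - v**2 - 2*u*w + 3*v*w + 2*v.
  leading term v**2*w: no divisor's leading term divides it; move 2*v**2*w to the remainder.
  leading term u*w**2: subtract (w)·f_2 from u*w**2 - 3*v*w**2 - v**2 - 2*u*w + 3*v*w + 2*v → -3*v*w**2 - v**2 - 2*u*w + 2*v*w + 3*w**2 + 2*v + 2*w
  leading term v*w**2: no divisor's leading term divides it; move -3*v*w**2 to the remainder.
  leading term v**2: no divisor's leading term divides it; move -v**2 to the remainder.
  leading term u*w: subtract (-2)·f_2 from -2*u*w + 2*v*w + 3*w**2 + 2*v + 2*w → 2*v*w + 3*w**2 - 3*v + 3*w + 3
  leading term v*w: no divisor's leading term divides it; move 2*v*w to the remainder.
  leading term w**2: no divisor's leading term divides it; move 3*w**2 to the remainder.
  leading term v: no divisor's leading term divides it; move -3*v to the remainder.
  leading term w: no divisor's leading term divides it; move 3*w to the remainder.
  leading term 1: no divisor's leading term divides it; move 3 to the remainder.
  remainder 2*v**2*w - 3*v*w**2 - v**2 + 2*v*w + 3*w**2 - 3*v + 3*w + 3 ≠ 0; add g_3 = 2*v**2*w - 3*v*w**2 - v**2 + 2*v*w + 3*w**2 - 3*v + 3*w + 3 to the basis.

The other S-polynomials (S(f_1,g_3), S(f_2,g_3)) all reduce to 0 modulo the current basis, so we have a Gröbner basis.
Inter-reduce: drop elements whose leading term is divisible by another's, tail-reduce, and make monic.
Reduced Gröbner basis: {v**2*w + 2*v*w**2 + 3*v**2 + v*w - 2*w**2 + 2*v - 2*w - 2, u*v + 2*v**2 - 3*v*w - 2*u - v + 3*w + 2, u*w + v - 3*w - 2}.

Buchberger on the second generating set:
h_1 = -u*v - 2*v**2 - u*w + 3*v*w + 2*u, LT = u*v.
h_2 = 3*u*v - v**2 - 2*v*w + u - 3*v + 2*w - 1, LT = u*v.

S(h_1,h_2): lcm = u*v. S = u*w + v - 3*w - 2.
  leading term u*w: no divisor's leading term divides it; move u*w to the remainder.
  leading term v: no divisor's leading term divides it; move v to the remainder.
  leading term w: no divisor's leading term divides it; move -3*w to the remainder.
  leading term 1: no divisor's leading term divides it; move -2 to the remainder.
  remainder u*w + v - 3*w - 2 ≠ 0; add k_3 = u*w + v - 3*w - 2 to the basis.

S(h_1,k_3): lcm = u*v*w. S = 2*v**2*w + u*w**2 - 3*v*w**2 - v**2 - 2*u*w + 3*v*w + 2*v.
  leading term v**2*w: no divisor's leading term divides it; move 2*v**2*w to the remainder.
  leading term u*w**2: subtract (w)·k_3 from u*w**2 - 3*v*w**2 - v**2 - 2*u*w + 3*v*w + 2*v → -3*v*w**2 - v**2 - 2*u*w + 2*v*w + 3*w**2 + 2*v + 2*w
  leading term v*w**2: no divisor's leading term divides it; move -3*v*w**2 to the remainder.
  leading term v**2: no divisor's leading term divides it; move -v**2 to the remainder.
  leading term u*w: subtract (-2)·k_3 from -2*u*w + 2*v*w + 3*w**2 + 2*v + 2*w → 2*v*w + 3*w**2 - 3*v + 3*w + 3
  leading term v*w: no divisor's leading term divides it; move 2*v*w to the remainder.
  leading term w**2: no divisor's leading term divides it; move 3*w**2 to the remainder.
  leading term v: no divisor's leading term divides it; move -3*v to the remainder.
  leading term w: no divisor's leading term divides it; move 3*w to the remainder.
  leading term 1: no divisor's leading term divides it; move 3 to the remainder.
  remainder 2*v**2*w - 3*v*w**2 - v**2 + 2*v*w + 3*w**2 - 3*v + 3*w + 3 ≠ 0; add k_4 = 2*v**2*w - 3*v*w**2 - v**2 + 2*v*w + 3*w**2 - 3*v + 3*w + 3 to the basis.

The other S-polynomials (S(h_2,k_3), S(h_1,k_4), S(h_2,k_4), S(k_3,k_4)) all reduce to 0 modulo the current basis, so we have a Gröbner basis.
Inter-reduce: drop elements whose leading term is divisible by another's, tail-reduce, and make monic.
Reduced Gröbner basis: {v**2*w + 2*v*w**2 + 3*v**2 + v*w - 2*w**2 + 2*v - 2*w - 2, u*v + 2*v**2 - 3*v*w - 2*u - v + 3*w + 2, u*w + v - 3*w - 2}.

These coincide, so the ideals are equal.
The choice of monomial ordering does not affect the verdict — as long as both bases are computed under the same ordering, their equality decides ideal equality.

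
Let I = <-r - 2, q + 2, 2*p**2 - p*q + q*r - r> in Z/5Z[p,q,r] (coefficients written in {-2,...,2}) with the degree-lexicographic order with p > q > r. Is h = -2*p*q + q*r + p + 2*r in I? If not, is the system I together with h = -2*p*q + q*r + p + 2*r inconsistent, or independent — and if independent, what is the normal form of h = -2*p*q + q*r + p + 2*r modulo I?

First compute the reduced Gröbner basis of I by Buchberger's algorithm.
f_1 = -r - 2, LT = r.
f_2 = q + 2, LT = q.
f_3 = 2*p**2 - p*q + q*r - r, LT = p**2.

The S-polynomials (S(f_1,f_2), S(f_1,f_3), S(f_2,f_3)) all reduce to 0 modulo the current basis, so we have a Gröbner basis.
Inter-reduce: drop elements whose leading term is divisible by another's, tail-reduce, and make monic.
Reduced Gröbner basis: {p**2 + p - 2, q + 2, r + 2}.
Label its elements g_1 = p**2 + p - 2, g_2 = q + 2, g_3 = r + 2.

Reduce h = -2*p*q + q*r + p + 2*r modulo G:
  leading term p*q: subtract (-2*p)·g_2 from -2*p*q + q*r + p + 2*r → q*r + 2*r
  leading term q*r: subtract (r)·g_2 from q*r + 2*r → 0
  normal form = 0.
Since the normal form is 0, h ∈ I.

-2*p*q + q*r + p + 2*r lies in I (it reduces to 0).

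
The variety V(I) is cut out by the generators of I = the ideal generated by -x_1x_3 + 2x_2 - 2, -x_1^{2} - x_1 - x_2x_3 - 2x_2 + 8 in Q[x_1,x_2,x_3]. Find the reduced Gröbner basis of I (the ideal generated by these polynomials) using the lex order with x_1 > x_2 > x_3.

G = {x_1^{2} + x_1 + x_2x_3 + 2x_2 - 8, x_1x_2 - x_1 + \tfrac{1}{2}x_2x_3^{2} + x_2x_3 + x_2 - 4x_3 - 1, x_1x_3 - 2x_2 + 2, x_2^{2} + \tfrac{1}{4}x_2x_3^{3} + \tfrac{1}{2}x_2x_3^{2} + \tfrac{1}{2}x_2x_3 - 2x_2 - 2x_3^{2} - \tfrac{1}{2}x_3 + 1}

f_1 = -x_1x_3 + 2x_2 - 2, LT = x_1x_3.
f_2 = -x_1^{2} - x_1 - x_2x_3 - 2x_2 + 8, LT = x_1^{2}.

S(f_1,f_2): lcm = x_1^{2}x_3. S = -2x_1x_2 - x_1x_3 + 2x_1 - x_2x_3^{2} - 2x_2x_3 + 8x_3.
  leading term x_1x_2: no divisor's leading term divides it; move -2x_1x_2 to the remainder.
  leading term x_1x_3: subtract (1)·f_1 from -x_1x_3 + 2x_1 - x_2x_3^{2} - 2x_2x_3 + 8x_3 → 2x_1 - x_2x_3^{2} - 2x_2x_3 - 2x_2 + 8x_3 + 2
  leading term x_1: no divisor's leading term divides it; move 2x_1 to the remainder.
  leading term x_2x_3^{2}: no divisor's leading term divides it; move -x_2x_3^{2} to the remainder.
  leading term x_2x_3: no divisor's leading term divides it; move -2x_2x_3 to the remainder.
  leading term x_2: no divisor's leading term divides it; move -2x_2 to the remainder.
  leading term x_3: no divisor's leading term divides it; move 8x_3 to the remainder.
  leading term 1: no divisor's leading term divides it; move 2 to the remainder.
  remainder -2x_1x_2 + 2x_1 - x_2x_3^{2} - 2x_2x_3 - 2x_2 + 8x_3 + 2 ≠ 0; add g_3 = -2x_1x_2 + 2x_1 - x_2x_3^{2} - 2x_2x_3 - 2x_2 + 8x_3 + 2 to the basis.

S(f_1,g_3): lcm = x_1x_2x_3. S = x_1x_3 - 2x_2^{2} - \tfrac{1}{2}x_2x_3^{3} - x_2x_3^{2} - x_2x_3 + 2x_2 + 4x_3^{2} + x_3.
  leading term x_1x_3: subtract (-1)·f_1 from x_1x_3 - 2x_2^{2} - \tfrac{1}{2}x_2x_3^{3} - x_2x_3^{2} - x_2x_3 + 2x_2 + 4x_3^{2} + x_3 → -2x_2^{2} - \tfrac{1}{2}x_2x_3^{3} - x_2x_3^{2} - x_2x_3 + 4x_2 + 4x_3^{2} + x_3 - 2
  leading term x_2^{2}: no divisor's leading term divides it; move -2x_2^{2} to the remainder.
  leading term x_2x_3^{3}: no divisor's leading term divides it; move -\tfrac{1}{2}x_2x_3^{3} to the remainder.
  leading term x_2x_3^{2}: no divisor's leading term divides it; move -x_2x_3^{2} to the remainder.
  leading term x_2x_3: no divisor's leading term divides it; move -x_2x_3 to the remainder.
  leading term x_2: no divisor's leading term divides it; move 4x_2 to the remainder.
  leading term x_3^{2}: no divisor's leading term divides it; move 4x_3^{2} to the remainder.
  leading term x_3: no divisor's leading term divides it; move x_3 to the remainder.
  leading term 1: no divisor's leading term divides it; move -2 to the remainder.
  remainder -2x_2^{2} - \tfrac{1}{2}x_2x_3^{3} - x_2x_3^{2} - x_2x_3 + 4x_2 + 4x_3^{2} + x_3 - 2 ≠ 0; add g_4 = -2x_2^{2} - \tfrac{1}{2}x_2x_3^{3} - x_2x_3^{2} - x_2x_3 + 4x_2 + 4x_3^{2} + x_3 - 2 to the basis.

The other S-polynomials (S(f_2,g_3), S(f_1,g_4), S(f_2,g_4), S(g_3,g_4)) all reduce to 0 modulo the current basis, so we have a Gröbner basis.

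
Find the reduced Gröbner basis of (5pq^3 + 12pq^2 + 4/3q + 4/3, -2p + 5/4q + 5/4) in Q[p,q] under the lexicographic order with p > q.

G = {p - 5/8q - 5/8, q^4 + 17/5q^3 + 12/5q^2 + 32/75q + 32/75}

f_1 = 5pq^3 + 12pq^2 + 4/3q + 4/3, LT = pq^3.
f_2 = -2p + 5/4q + 5/4, LT = p.

S(f_1,f_2): lcm = pq^3. S = 12/5pq^2 + 5/8q^4 + 5/8q^3 + 4/15q + 4/15.
  leading term pq^2: subtract (-6/5q^2)·f_2 from 12/5pq^2 + 5/8q^4 + 5/8q^3 + 4/15q + 4/15 → 5/8q^4 + 17/8q^3 + 3/2q^2 + 4/15q + 4/15
  leading term q^4: no divisor's leading term divides it; move 5/8q^4 to the remainder.
  leading term q^3: no divisor's leading term divides it; move 17/8q^3 to the remainder.
  leading term q^2: no divisor's leading term divides it; move 3/2q^2 to the remainder.
  leading term q: no divisor's leading term divides it; move 4/15q to the remainder.
  leading term 1: no divisor's leading term divides it; move 4/15 to the remainder.
  remainder 5/8q^4 + 17/8q^3 + 3/2q^2 + 4/15q + 4/15 ≠ 0; add g_3 = 5/8q^4 + 17/8q^3 + 3/2q^2 + 4/15q + 4/15 to the basis.

The other S-polynomials (S(f_1,g_3), S(f_2,g_3)) all reduce to 0 modulo the current basis, so we have a Gröbner basis.
Inter-reduce: drop elements whose leading term is divisible by another's, tail-reduce, and make monic.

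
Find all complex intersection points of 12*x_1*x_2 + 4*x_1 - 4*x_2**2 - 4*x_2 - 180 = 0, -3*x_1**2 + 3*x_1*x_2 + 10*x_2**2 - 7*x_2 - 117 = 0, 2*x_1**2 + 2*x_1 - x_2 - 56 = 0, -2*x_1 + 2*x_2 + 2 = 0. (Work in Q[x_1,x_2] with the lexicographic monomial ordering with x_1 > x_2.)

Compute a lex Gröbner basis by Buchberger's algorithm.
f_1 = 12*x_1*x_2 + 4*x_1 - 4*x_2**2 - 4*x_2 - 180, LT = x_1*x_2.
f_2 = -3*x_1**2 + 3*x_1*x_2 + 10*x_2**2 - 7*x_2 - 117, LT = x_1**2.
f_3 = 2*x_1**2 + 2*x_1 - x_2 - 56, LT = x_1**2.
f_4 = -2*x_1 + 2*x_2 + 2, LT = x_1.

S(f_1,f_2): lcm = x_1**2*x_2. S = 1/3*x_1**2 + 2/3*x_1*x_2**2 - 1/3*x_1*x_2 - 15*x_1 + 10/3*x_2**3 - 7/3*x_2**2 - 39*x_2.
  leading term x_1**2: subtract (-1/9)·f_2 from 1/3*x_1**2 + 2/3*x_1*x_2**2 - 1/3*x_1*x_2 - 15*x_1 + 10/3*x_2**3 - 7/3*x_2**2 - 39*x_2 → 2/3*x_1*x_2**2 - 15*x_1 + 10/3*x_2**3 - 11/9*x_2**2 - 358/9*x_2 - 13
  leading term x_1*x_2**2: subtract (1/18*x_2)·f_1 from 2/3*x_1*x_2**2 - 15*x_1 + 10/3*x_2**3 - 11/9*x_2**2 - 358/9*x_2 - 13 → -2/9*x_1*x_2 - 15*x_1 + 32/9*x_2**3 - x_2**2 - 268/9*x_2 - 13
  leading term x_1*x_2: subtract (-1/54)·f_1 from -2/9*x_1*x_2 - 15*x_1 + 32/9*x_2**3 - x_2**2 - 268/9*x_2 - 13 → -403/27*x_1 + 32/9*x_2**3 - 29/27*x_2**2 - 806/27*x_2 - 49/3
  leading term x_1: subtract (403/54)·f_4 from -403/27*x_1 + 32/9*x_2**3 - 29/27*x_2**2 - 806/27*x_2 - 49/3 → 32/9*x_2**3 - 29/27*x_2**2 - 403/9*x_2 - 844/27
  leading term x_2**3: no divisor's leading term divides it; move 32/9*x_2**3 to the remainder.
  leading term x_2**2: no divisor's leading term divides it; move -29/27*x_2**2 to the remainder.
  leading term x_2: no divisor's leading term divides it; move -403/9*x_2 to the remainder.
  leading term 1: no divisor's leading term divides it; move -844/27 to the remainder.
  remainder 32/9*x_2**3 - 29/27*x_2**2 - 403/9*x_2 - 844/27 ≠ 0; add h_5 = 32/9*x_2**3 - 29/27*x_2**2 - 403/9*x_2 - 844/27 to the basis.

S(f_1,f_3): lcm = x_1**2*x_2. S = 1/3*x_1**2 - 1/3*x_1*x_2**2 - 4/3*x_1*x_2 - 15*x_1 + 1/2*x_2**2 + 28*x_2.
  leading term x_1**2: subtract (-1/9)·f_2 from 1/3*x_1**2 - 1/3*x_1*x_2**2 - 4/3*x_1*x_2 - 15*x_1 + 1/2*x_2**2 + 28*x_2 → -1/3*x_1*x_2**2 - x_1*x_2 - 15*x_1 + 29/18*x_2**2 + 245/9*x_2 - 13
  leading term x_1*x_2**2: subtract (-1/36*x_2)·f_1 from -1/3*x_1*x_2**2 - x_1*x_2 - 15*x_1 + 29/18*x_2**2 + 245/9*x_2 - 13 → -8/9*x_1*x_2 - 15*x_1 - 1/9*x_2**3 + 3/2*x_2**2 + 200/9*x_2 - 13
  leading term x_1*x_2: subtract (-2/27)·f_1 from -8/9*x_1*x_2 - 15*x_1 - 1/9*x_2**3 + 3/2*x_2**2 + 200/9*x_2 - 13 → -397/27*x_1 - 1/9*x_2**3 + 65/54*x_2**2 + 592/27*x_2 - 79/3
  leading term x_1: subtract (397/54)·f_4 from -397/27*x_1 - 1/9*x_2**3 + 65/54*x_2**2 + 592/27*x_2 - 79/3 → -1/9*x_2**3 + 65/54*x_2**2 + 65/9*x_2 - 1108/27
  leading term x_2**3: subtract (-1/32)·h_5 from -1/9*x_2**3 + 65/54*x_2**2 + 65/9*x_2 - 1108/27 → 337/288*x_2**2 + 559/96*x_2 - 3025/72
  leading term x_2**2: no divisor's leading term divides it; move 337/288*x_2**2 to the remainder.
  leading term x_2: no divisor's leading term divides it; move 559/96*x_2 to the remainder.
  leading term 1: no divisor's leading term divides it; move -3025/72 to the remainder.
  remainder 337/288*x_2**2 + 559/96*x_2 - 3025/72 ≠ 0; add h_6 = 337/288*x_2**2 + 559/96*x_2 - 3025/72 to the basis.

S(f_1,f_4): lcm = x_1*x_2. S = 1/3*x_1 + 2/3*x_2**2 + 2/3*x_2 - 15.
  leading term x_1: subtract (-1/6)·f_4 from 1/3*x_1 + 2/3*x_2**2 + 2/3*x_2 - 15 → 2/3*x_2**2 + x_2 - 44/3
  leading term x_2**2: subtract (192/337)·h_6 from 2/3*x_2**2 + x_2 - 44/3 → -781/337*x_2 + 3124/337
  leading term x_2: no divisor's leading term divides it; move -781/337*x_2 to the remainder.
  leading term 1: no divisor's leading term divides it; move 3124/337 to the remainder.
  remainder -781/337*x_2 + 3124/337 ≠ 0; add h_7 = -781/337*x_2 + 3124/337 to the basis.

The other S-polynomials (S(f_2,f_3), S(f_2,f_4), S(f_3,f_4), S(f_1,h_5), S(f_2,h_5), S(f_3,h_5), S(f_4,h_5), S(f_1,h_6), S(f_2,h_6), S(f_3,h_6), S(f_4,h_6), S(h_5,h_6), S(f_1,h_7), S(f_2,h_7), S(f_3,h_7), S(f_4,h_7), S(h_5,h_7), S(h_6,h_7)) all reduce to 0 modulo the current basis, so we have a Gröbner basis.
Inter-reduce: drop elements whose leading term is divisible by another's, tail-reduce, and make monic.
Reduced Gröbner basis: {x_1 - 5, x_2 - 4}.

A lex Gröbner basis eliminates variables successively. Here x_2 - 4 depends only on x_2, with roots {4}; lifting each root through the earlier basis elements recovers the full solutions.
  x_2 = 4: the earlier basis element becomes x_1 - 5 = 0, giving x_1 = 5 — point (5, 4).
Check: every point annihilates each of the original generators.

{(5, 4)}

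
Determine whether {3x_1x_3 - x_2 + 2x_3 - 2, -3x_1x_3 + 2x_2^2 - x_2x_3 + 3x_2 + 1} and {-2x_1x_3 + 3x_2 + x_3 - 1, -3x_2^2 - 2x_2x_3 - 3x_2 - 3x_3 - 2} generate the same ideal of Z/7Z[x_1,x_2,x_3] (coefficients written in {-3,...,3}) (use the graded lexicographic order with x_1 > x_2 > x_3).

Yes, the ideals are equal.

Since reduced Gröbner bases are canonical representatives of ideals under a given ordering, it suffices to compute and compare them.
Buchberger on the first generating set:
f_1 = 3x_1x_3 - x_2 + 2x_3 - 2, LT = x_1x_3.
f_2 = -3x_1x_3 + 2x_2^2 - x_2x_3 + 3x_2 + 1, LT = x_1x_3.

S(f_1,f_2): lcm = x_1x_3. S = 3x_2^2 + 2x_2x_3 + 3x_2 + 3x_3 + 2.
  leading term x_2^2: no divisor's leading term divides it; move 3x_2^2 to the remainder.
  leading term x_2x_3: no divisor's leading term divides it; move 2x_2x_3 to the remainder.
  leading term x_2: no divisor's leading term divides it; move 3x_2 to the remainder.
  leading term x_3: no divisor's leading term divides it; move 3x_3 to the remainder.
  leading term 1: no divisor's leading term divides it; move 2 to the remainder.
  remainder 3x_2^2 + 2x_2x_3 + 3x_2 + 3x_3 + 2 ≠ 0; add g_3 = 3x_2^2 + 2x_2x_3 + 3x_2 + 3x_3 + 2 to the basis.

The other S-polynomials (S(f_1,g_3), S(f_2,g_3)) all reduce to 0 modulo the current basis, so we have a Gröbner basis.
Inter-reduce: drop elements whose leading term is divisible by another's, tail-reduce, and make monic.
Reduced Gröbner basis: {x_1x_3 + 2x_2 + 3x_3 - 3, x_2^2 + 3x_2x_3 + x_2 + x_3 + 3}.

Buchberger on the second generating set:
h_1 = -2x_1x_3 + 3x_2 + x_3 - 1, LT = x_1x_3.
h_2 = -3x_2^2 - 2x_2x_3 - 3x_2 - 3x_3 - 2, LT = x_2^2.

The S-polynomials (S(h_1,h_2)) all reduce to 0 modulo the current basis, so we have a Gröbner basis.
Inter-reduce: drop elements whose leading term is divisible by another's, tail-reduce, and make monic.
Reduced Gröbner basis: {x_1x_3 + 2x_2 + 3x_3 - 3, x_2^2 + 3x_2x_3 + x_2 + x_3 + 3}.

These coincide, so the ideals are equal.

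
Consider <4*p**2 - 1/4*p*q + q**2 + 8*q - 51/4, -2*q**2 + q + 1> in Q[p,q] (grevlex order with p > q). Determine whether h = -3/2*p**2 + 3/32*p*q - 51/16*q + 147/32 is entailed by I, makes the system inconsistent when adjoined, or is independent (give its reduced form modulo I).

-3/2*p**2 + 3/32*p*q - 51/16*q + 147/32 lies in I (it reduces to 0).

First compute the reduced Gröbner basis of I by Buchberger's algorithm.
f_1 = 4*p**2 - 1/4*p*q + q**2 + 8*q - 51/4, LT = p**2.
f_2 = -2*q**2 + q + 1, LT = q**2.

S(f_1,f_2): leading monomials are coprime, so the S-polynomial reduces to 0 (Buchberger's first criterion).
Every S-polynomial of the final basis reduces to 0, so we have a Gröbner basis.
Inter-reduce: drop elements whose leading term is divisible by another's, tail-reduce, and make monic.
Reduced Gröbner basis: {p**2 - 1/16*p*q + 17/8*q - 49/16, q**2 - 1/2*q - 1/2}.
Label its elements g_1 = p**2 - 1/16*p*q + 17/8*q - 49/16, g_2 = q**2 - 1/2*q - 1/2.

Reduce h = -3/2*p**2 + 3/32*p*q - 51/16*q + 147/32 modulo G:
  leading term p**2: subtract (-3/2)·g_1 from -3/2*p**2 + 3/32*p*q - 51/16*q + 147/32 → 0
  normal form = 0.
Since the normal form is 0, h ∈ I.

Ideal membership is decidable via reduction modulo a Gröbner basis.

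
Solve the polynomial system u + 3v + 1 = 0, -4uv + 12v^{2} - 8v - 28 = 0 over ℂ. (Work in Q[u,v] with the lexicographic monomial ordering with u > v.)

Compute a lex Gröbner basis by Buchberger's algorithm.
f_1 = u + 3v + 1, LT = u.
f_2 = -4uv + 12v^{2} - 8v - 28, LT = uv.

S(f_1,f_2): lcm = uv. S = 6v^{2} - v - 7.
  leading term v^{2}: no divisor's leading term divides it; move 6v^{2} to the remainder.
  leading term v: no divisor's leading term divides it; move -v to the remainder.
  leading term 1: no divisor's leading term divides it; move -7 to the remainder.
  remainder 6v^{2} - v - 7 ≠ 0; add h_3 = 6v^{2} - v - 7 to the basis.

The other S-polynomials (S(f_1,h_3), S(f_2,h_3)) all reduce to 0 modulo the current basis, so we have a Gröbner basis.
Inter-reduce: drop elements whose leading term is divisible by another's, tail-reduce, and make monic.
Reduced Gröbner basis: {u + 3v + 1, v^{2} - \tfrac{1}{6}v - \tfrac{7}{6}}.

A lex Gröbner basis eliminates variables successively. Here v^{2} - \tfrac{1}{6}v - \tfrac{7}{6} depends only on v, with roots {-1, 7/6}; lifting each root through the earlier basis elements recovers the full solutions.
  v = -1: the earlier basis element becomes u - 2 = 0, giving u = 2 — point (2, -1).
  v = 7/6: the earlier basis element becomes u + \tfrac{9}{2} = 0, giving u = -9/2 — point (-9/2, 7/6).
Substituting each solution back into the original system confirms all equations vanish.

{(2, -1), (-9/2, 7/6)}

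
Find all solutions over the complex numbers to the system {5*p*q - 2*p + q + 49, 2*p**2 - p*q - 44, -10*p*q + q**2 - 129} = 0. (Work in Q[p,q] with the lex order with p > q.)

{(-4, 3)}

Compute a lex Gröbner basis by Buchberger's algorithm.
f_1 = 5*p*q - 2*p + q + 49, LT = p*q.
f_2 = 2*p**2 - p*q - 44, LT = p**2.
f_3 = -10*p*q + q**2 - 129, LT = p*q.

S(f_1,f_2): lcm = p**2*q. S = -2/5*p**2 + 1/2*p*q**2 + 1/5*p*q + 49/5*p + 22*q.
  leading term p**2: subtract (-1/5)·f_2 from -2/5*p**2 + 1/2*p*q**2 + 1/5*p*q + 49/5*p + 22*q → 1/2*p*q**2 + 49/5*p + 22*q - 44/5
  leading term p*q**2: subtract (1/10*q)·f_1 from 1/2*p*q**2 + 49/5*p + 22*q - 44/5 → 1/5*p*q + 49/5*p - 1/10*q**2 + 171/10*q - 44/5
  leading term p*q: subtract (1/25)·f_1 from 1/5*p*q + 49/5*p - 1/10*q**2 + 171/10*q - 44/5 → 247/25*p - 1/10*q**2 + 853/50*q - 269/25
  leading term p: no divisor's leading term divides it; move 247/25*p to the remainder.
  leading term q**2: no divisor's leading term divides it; move -1/10*q**2 to the remainder.
  leading term q: no divisor's leading term divides it; move 853/50*q to the remainder.
  leading term 1: no divisor's leading term divides it; move -269/25 to the remainder.
  remainder 247/25*p - 1/10*q**2 + 853/50*q - 269/25 ≠ 0; add h_4 = 247/25*p - 1/10*q**2 + 853/50*q - 269/25 to the basis.

S(f_1,f_3): lcm = p*q. S = -2/5*p + 1/10*q**2 + 1/5*q - 31/10.
  leading term p: subtract (-10/247)·h_4 from -2/5*p + 1/10*q**2 + 1/5*q - 31/10 → 237/2470*q**2 + 220/247*q - 8733/2470
  leading term q**2: no divisor's leading term divides it; move 237/2470*q**2 to the remainder.
  leading term q: no divisor's leading term divides it; move 220/247*q to the remainder.
  leading term 1: no divisor's leading term divides it; move -8733/2470 to the remainder.
  remainder 237/2470*q**2 + 220/247*q - 8733/2470 ≠ 0; add h_5 = 237/2470*q**2 + 220/247*q - 8733/2470 to the basis.

S(f_2,f_3): lcm = p**2*q. S = -2/5*p*q**2 - 129/10*p - 22*q.
  leading term p*q**2: subtract (-2/25*q)·f_1 from -2/5*p*q**2 - 129/10*p - 22*q → -4/25*p*q - 129/10*p + 2/25*q**2 - 452/25*q
  leading term p*q: subtract (-4/125)·f_1 from -4/25*p*q - 129/10*p + 2/25*q**2 - 452/25*q → -3241/250*p + 2/25*q**2 - 2256/125*q + 196/125
  leading term p: subtract (-3241/2470)·h_4 from -3241/250*p + 2/25*q**2 - 2256/125*q + 196/125 → -253/4940*q**2 + 107129/24700*q - 155001/12350
  leading term q**2: subtract (-253/474)·h_5 from -253/4940*q**2 + 107129/24700*q - 155001/12350 → 114059/23700*q - 114059/7900
  leading term q: no divisor's leading term divides it; move 114059/23700*q to the remainder.
  leading term 1: no divisor's leading term divides it; move -114059/7900 to the remainder.
  remainder 114059/23700*q - 114059/7900 ≠ 0; add h_6 = 114059/23700*q - 114059/7900 to the basis.

S(f_1,h_4): lcm = p*q. S = -2/5*p + 5/494*q**3 - 853/494*q**2 + 1592/1235*q + 49/5.
  leading term p: subtract (-10/247)·h_4 from -2/5*p + 5/494*q**3 - 853/494*q**2 + 1592/1235*q + 49/5 → 5/494*q**3 - 45/26*q**2 + 489/247*q + 2313/247
  leading term q**3: subtract (25/237*q)·h_5 from 5/494*q**3 - 45/26*q**2 + 489/247*q + 2313/247 → -213635/117078*q**2 + 91817/39026*q + 2313/247
  leading term q**2: subtract (-1068175/56169)·h_5 from -213635/117078*q**2 + 91817/39026*q + 2313/247 → 2167121/112338*q - 2167121/37446
  leading term q: subtract (950/237)·h_6 from 2167121/112338*q - 2167121/37446 → 0
  remainder 0.

S(f_2,h_4): lcm = p**2. S = 5/494*p*q**2 - 550/247*p*q + 269/247*p - 22.
  leading term p*q**2: subtract (1/494*q)·f_1 from 5/494*p*q**2 - 550/247*p*q + 269/247*p - 22 → -549/247*p*q + 269/247*p - 1/494*q**2 - 49/494*q - 22
  leading term p*q: subtract (-549/1235)·f_1 from -549/247*p*q + 269/247*p - 1/494*q**2 - 49/494*q - 22 → 1/5*p - 1/494*q**2 + 853/2470*q - 269/1235
  leading term p: subtract (5/247)·h_4 from 1/5*p - 1/494*q**2 + 853/2470*q - 269/1235 → 0
  remainder 0.

S(f_3,h_4): lcm = p*q. S = 5/494*q**3 - 2256/1235*q**2 + 269/247*q + 129/10.
  leading term q**3: subtract (25/237*q)·h_5 from 5/494*q**3 - 2256/1235*q**2 + 269/247*q + 129/10 → -2276/1185*q**2 + 231/158*q + 129/10
  leading term q**2: subtract (-1124344/56169)·h_5 from -2276/1185*q**2 + 231/158*q + 129/10 → 2167121/112338*q - 2167121/37446
  leading term q: subtract (950/237)·h_6 from 2167121/112338*q - 2167121/37446 → 0
  remainder 0.

S(f_1,h_5): lcm = p*q**2. S = -11474/1185*p*q + 2911/79*p + 1/5*q**2 + 49/5*q.
  leading term p*q: subtract (-11474/5925)·f_1 from -11474/1185*p*q + 2911/79*p + 1/5*q**2 + 49/5*q → 195377/5925*p + 1/5*q**2 + 69539/5925*q + 562226/5925
  leading term p: subtract (791/237)·h_4 from 195377/5925*p + 1/5*q**2 + 69539/5925*q + 562226/5925 → 253/474*q**2 - 107129/2370*q + 51667/395
  leading term q**2: subtract (312455/56169)·h_5 from 253/474*q**2 - 107129/2370*q + 51667/395 → -28172573/561690*q + 28172573/187230
  leading term q: subtract (-2470/237)·h_6 from -28172573/561690*q + 28172573/187230 → 0
  remainder 0.

S(f_2,h_5): leading monomials are coprime, so the S-polynomial reduces to 0 (Buchberger's first criterion).
S(f_3,h_5): lcm = p*q**2. S = -2200/237*p*q + 2911/79*p - 1/10*q**3 + 129/10*q.
  leading term p*q: subtract (-440/237)·f_1 from -2200/237*p*q + 2911/79*p - 1/10*q**3 + 129/10*q → 7853/237*p - 1/10*q**3 + 34973/2370*q + 21560/237
  leading term p: subtract (196325/58539)·h_4 from 7853/237*p - 1/10*q**3 + 34973/2370*q + 21560/237 → -1/10*q**3 + 39265/117078*q**2 - 12427357/292695*q + 2479259/19513
  leading term q**3: subtract (-247/237*q)·h_5 from -1/10*q**3 + 39265/117078*q**2 - 12427357/292695*q + 2479259/19513 → 49315/39026*q**2 - 5402353/117078*q + 2479259/19513
  leading term q**2: subtract (246575/18723)·h_5 from 49315/39026*q**2 - 5402353/117078*q + 2479259/19513 → -2167121/37446*q + 2167121/12482
  leading term q: subtract (-950/79)·h_6 from -2167121/37446*q + 2167121/12482 → 0
  remainder 0.

S(h_4,h_5): leading monomials are coprime, so the S-polynomial reduces to 0 (Buchberger's first criterion).
S(f_1,h_6): lcm = p*q. S = 13/5*p + 1/5*q + 49/5.
  leading term p: subtract (5/19)·h_4 from 13/5*p + 1/5*q + 49/5 → 1/38*q**2 - 163/38*q + 240/19
  leading term q**2: subtract (65/237)·h_5 from 1/38*q**2 - 163/38*q + 240/19 → -2149/474*q + 2149/158
  leading term q: subtract (-107450/114059)·h_6 from -2149/474*q + 2149/158 → 0
  remainder 0.

S(f_2,h_6): leading monomials are coprime, so the S-polynomial reduces to 0 (Buchberger's first criterion).
S(f_3,h_6): lcm = p*q. S = 3*p - 1/10*q**2 + 129/10.
  leading term p: subtract (75/247)·h_4 from 3*p - 1/10*q**2 + 129/10 → -86/1235*q**2 - 2559/494*q + 39933/2470
  leading term q**2: subtract (-172/237)·h_5 from -86/1235*q**2 - 2559/494*q + 39933/2470 → -2149/474*q + 2149/158
  leading term q: subtract (-107450/114059)·h_6 from -2149/474*q + 2149/158 → 0
  remainder 0.

S(h_4,h_6): leading monomials are coprime, so the S-polynomial reduces to 0 (Buchberger's first criterion).
S(h_5,h_6): lcm = q**2. S = 2911/237*q - 2911/79.
  leading term q: subtract (291100/114059)·h_6 from 2911/237*q - 2911/79 → 0
  remainder 0.

Every S-polynomial of the final basis reduces to 0, so we have a Gröbner basis.
Inter-reduce: drop elements whose leading term is divisible by another's, tail-reduce, and make monic.
Reduced Gröbner basis: {p + 4, q - 3}.

A lex Gröbner basis eliminates variables successively. Here q - 3 depends only on q, with roots {3}; lifting each root through the earlier basis elements recovers the full solutions.
  q = 3: the earlier basis element becomes p + 4 = 0, giving p = -4 — point (-4, 3).
Check: every point annihilates each of the original generators.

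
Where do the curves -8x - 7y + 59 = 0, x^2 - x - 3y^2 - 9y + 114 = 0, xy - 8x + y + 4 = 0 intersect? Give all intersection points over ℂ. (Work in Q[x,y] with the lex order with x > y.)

Compute a lex Gröbner basis by Buchberger's algorithm.
f_1 = -8x - 7y + 59, LT = x.
f_2 = x^2 - x - 3y^2 - 9y + 114, LT = x^2.
f_3 = xy - 8x + y + 4, LT = xy.

S(f_1,f_2): lcm = x^2. S = 7/8xy - 51/8x + 3y^2 + 9y - 114.
  reduce S modulo (f_1, f_2, f_3):
  remainder 143/64y^2 + 673/32y - 10305/64 ≠ 0; add h_4 = 143/64y^2 + 673/32y - 10305/64 to the basis.

S(f_1,f_3): lcm = xy. S = 8x + 7/8y^2 - 67/8y - 4.
  reduce S modulo (f_1, f_2, f_3, h_4):
  remainder -27011/1144y + 135055/1144 ≠ 0; add h_5 = -27011/1144y + 135055/1144 to the basis.

The other S-polynomials (S(f_2,f_3), S(f_1,h_4), S(f_2,h_4), S(f_3,h_4), S(f_1,h_5), S(f_2,h_5), S(f_3,h_5), S(h_4,h_5)) all reduce to 0 modulo the current basis, so we have a Gröbner basis.
Inter-reduce: drop elements whose leading term is divisible by another's, tail-reduce, and make monic.
Reduced Gröbner basis: {x - 3, y - 5}.

Since the basis is lex-ordered, y - 5 is univariate in y. Its roots are {5}. Back-substituting each root into the other basis elements fixes the other coordinates.
  y = 5: the earlier basis element becomes x - 3 = 0, giving x = 3 — point (3, 5).

{(3, 5)}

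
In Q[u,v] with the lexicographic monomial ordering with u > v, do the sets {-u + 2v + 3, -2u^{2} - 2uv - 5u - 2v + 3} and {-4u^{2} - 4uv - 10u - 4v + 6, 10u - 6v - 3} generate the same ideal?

Two ideals are equal iff their reduced Gröbner bases coincide (the reduced basis is unique for a fixed ordering).
Buchberger on the first generating set:
f_1 = -u + 2v + 3, LT = u.
f_2 = -2u^{2} - 2uv - 5u - 2v + 3, LT = u^{2}.

S(f_1,f_2): lcm = u^{2}. S = -3uv - \tfrac{11}{2}u - v + \tfrac{3}{2}.
  leading term uv: subtract (3v)·f_1 from -3uv - \tfrac{11}{2}u - v + \tfrac{3}{2} → -\tfrac{11}{2}u - 6v^{2} - 10v + \tfrac{3}{2}
  leading term u: subtract (\tfrac{11}{2})·f_1 from -\tfrac{11}{2}u - 6v^{2} - 10v + \tfrac{3}{2} → -6v^{2} - 21v - 15
  leading term v^{2}: no divisor's leading term divides it; move -6v^{2} to the remainder.
  leading term v: no divisor's leading term divides it; move -21v to the remainder.
  leading term 1: no divisor's leading term divides it; move -15 to the remainder.
  remainder -6v^{2} - 21v - 15 ≠ 0; add g_3 = -6v^{2} - 21v - 15 to the basis.

The other S-polynomials (S(f_1,g_3), S(f_2,g_3)) all reduce to 0 modulo the current basis, so we have a Gröbner basis.
Inter-reduce: drop elements whose leading term is divisible by another's, tail-reduce, and make monic.
Reduced Gröbner basis: {u - 2v - 3, v^{2} + \tfrac{7}{2}v + \tfrac{5}{2}}.

Buchberger on the second generating set:
h_1 = -4u^{2} - 4uv - 10u - 4v + 6, LT = u^{2}.
h_2 = 10u - 6v - 3, LT = u.

S(h_1,h_2): lcm = u^{2}. S = \tfrac{8}{5}uv + \tfrac{14}{5}u + v - \tfrac{3}{2}.
  leading term uv: subtract (\tfrac{4}{25}v)·h_2 from \tfrac{8}{5}uv + \tfrac{14}{5}u + v - \tfrac{3}{2} → \tfrac{14}{5}u + \tfrac{24}{25}v^{2} + \tfrac{37}{25}v - \tfrac{3}{2}
  leading term u: subtract (\tfrac{7}{25})·h_2 from \tfrac{14}{5}u + \tfrac{24}{25}v^{2} + \tfrac{37}{25}v - \tfrac{3}{2} → \tfrac{24}{25}v^{2} + \tfrac{79}{25}v - \tfrac{33}{50}
  leading term v^{2}: no divisor's leading term divides it; move \tfrac{24}{25}v^{2} to the remainder.
  leading term v: no divisor's leading term divides it; move \tfrac{79}{25}v to the remainder.
  leading term 1: no divisor's leading term divides it; move -\tfrac{33}{50} to the remainder.
  remainder \tfrac{24}{25}v^{2} + \tfrac{79}{25}v - \tfrac{33}{50} ≠ 0; add k_3 = \tfrac{24}{25}v^{2} + \tfrac{79}{25}v - \tfrac{33}{50} to the basis.

The other S-polynomials (S(h_1,k_3), S(h_2,k_3)) all reduce to 0 modulo the current basis, so we have a Gröbner basis.
Inter-reduce: drop elements whose leading term is divisible by another's, tail-reduce, and make monic.
Reduced Gröbner basis: {u - \tfrac{3}{5}v - \tfrac{3}{10}, v^{2} + \tfrac{79}{24}v - \tfrac{11}{16}}.

These differ, so the ideals are not equal.

No, the ideals differ.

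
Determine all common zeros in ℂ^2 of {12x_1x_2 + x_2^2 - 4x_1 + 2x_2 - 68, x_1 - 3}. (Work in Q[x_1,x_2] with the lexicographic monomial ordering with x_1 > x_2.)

{(3, -40), (3, 2)}

Compute a lex Gröbner basis by Buchberger's algorithm.
f_1 = 12x_1x_2 - 4x_1 + x_2^2 + 2x_2 - 68, LT = x_1x_2.
f_2 = x_1 - 3, LT = x_1.

S(f_1,f_2): lcm = x_1x_2. S = -1/3x_1 + 1/12x_2^2 + 19/6x_2 - 17/3.
  leading term x_1: subtract (-1/3)·f_2 from -1/3x_1 + 1/12x_2^2 + 19/6x_2 - 17/3 → 1/12x_2^2 + 19/6x_2 - 20/3
  leading term x_2^2: no divisor's leading term divides it; move 1/12x_2^2 to the remainder.
  leading term x_2: no divisor's leading term divides it; move 19/6x_2 to the remainder.
  leading term 1: no divisor's leading term divides it; move -20/3 to the remainder.
  remainder 1/12x_2^2 + 19/6x_2 - 20/3 ≠ 0; add h_3 = 1/12x_2^2 + 19/6x_2 - 20/3 to the basis.

The other S-polynomials (S(f_1,h_3), S(f_2,h_3)) all reduce to 0 modulo the current basis, so we have a Gröbner basis.
Inter-reduce: drop elements whose leading term is divisible by another's, tail-reduce, and make monic.
Reduced Gröbner basis: {x_1 - 3, x_2^2 + 38x_2 - 80}.

The lex basis is triangular: the last element involves only x_2. Solving x_2^2 + 38x_2 - 80 = 0 gives x_2 ∈ {-40, 2}; substituting each value into the earlier elements determines the remaining variables.
  x_2 = -40: the earlier basis element becomes x_1 - 3 = 0, giving x_1 = 3 — point (3, -40).
  x_2 = 2: the earlier basis element becomes x_1 - 3 = 0, giving x_1 = 3 — point (3, 2).
Each listed point satisfies every original equation (direct substitution).
Zero-dimensionality of the ideal guarantees finitely many solutions over ℂ.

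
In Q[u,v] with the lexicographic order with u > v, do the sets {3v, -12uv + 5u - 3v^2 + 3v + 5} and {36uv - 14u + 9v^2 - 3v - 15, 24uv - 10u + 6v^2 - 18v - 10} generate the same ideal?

No, the ideals differ.

Since reduced Gröbner bases are canonical representatives of ideals under a given ordering, it suffices to compute and compare them.
Buchberger on the first generating set:
f_1 = 3v, LT = v.
f_2 = -12uv + 5u - 3v^2 + 3v + 5, LT = uv.

S(f_1,f_2): lcm = uv. S = 5/12u - 1/4v^2 + 1/4v + 5/12.
  leading term u: no divisor's leading term divides it; move 5/12u to the remainder.
  leading term v^2: subtract (-1/12v)·f_1 from -1/4v^2 + 1/4v + 5/12 → 1/4v + 5/12
  leading term v: subtract (1/12)·f_1 from 1/4v + 5/12 → 5/12
  leading term 1: no divisor's leading term divides it; move 5/12 to the remainder.
  remainder 5/12u + 5/12 ≠ 0; add g_3 = 5/12u + 5/12 to the basis.

The other S-polynomials (S(f_1,g_3), S(f_2,g_3)) all reduce to 0 modulo the current basis, so we have a Gröbner basis.
Inter-reduce: drop elements whose leading term is divisible by another's, tail-reduce, and make monic.
Reduced Gröbner basis: {u + 1, v}.

Buchberger on the second generating set:
h_1 = 36uv - 14u + 9v^2 - 3v - 15, LT = uv.
h_2 = 24uv - 10u + 6v^2 - 18v - 10, LT = uv.

S(h_1,h_2): lcm = uv. S = 1/36u + 2/3v.
  leading term u: no divisor's leading term divides it; move 1/36u to the remainder.
  leading term v: no divisor's leading term divides it; move 2/3v to the remainder.
  remainder 1/36u + 2/3v ≠ 0; add k_3 = 1/36u + 2/3v to the basis.

S(h_1,k_3): lcm = uv. S = -7/18u - 95/4v^2 - 1/12v - 5/12.
  leading term u: subtract (-14)·k_3 from -7/18u - 95/4v^2 - 1/12v - 5/12 → -95/4v^2 + 37/4v - 5/12
  leading term v^2: no divisor's leading term divides it; move -95/4v^2 to the remainder.
  leading term v: no divisor's leading term divides it; move 37/4v to the remainder.
  leading term 1: no divisor's leading term divides it; move -5/12 to the remainder.
  remainder -95/4v^2 + 37/4v - 5/12 ≠ 0; add k_4 = -95/4v^2 + 37/4v - 5/12 to the basis.

The other S-polynomials (S(h_2,k_3), S(h_1,k_4), S(h_2,k_4), S(k_3,k_4)) all reduce to 0 modulo the current basis, so we have a Gröbner basis.
Inter-reduce: drop elements whose leading term is divisible by another's, tail-reduce, and make monic.
Reduced Gröbner basis: {u + 24v, v^2 - 37/95v + 1/57}.

The bases are distinct; the ideals are different.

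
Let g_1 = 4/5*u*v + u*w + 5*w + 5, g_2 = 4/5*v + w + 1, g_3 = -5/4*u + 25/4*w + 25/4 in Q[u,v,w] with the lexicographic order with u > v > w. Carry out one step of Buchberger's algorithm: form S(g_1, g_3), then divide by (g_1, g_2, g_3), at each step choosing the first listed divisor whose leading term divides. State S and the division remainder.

lcm(LM(g_1), LM(g_3)) = u*v.
S = (lcm/LT(g_1))·g_1 − (lcm/LT(g_3))·g_3 = 5/4*u*w + 5*v*w + 5*v + 25/4*w + 25/4.
Reduce S modulo (g_1, g_2, g_3) in that order:
  leading term u*w: subtract (-w)·g_3 from 5/4*u*w + 5*v*w + 5*v + 25/4*w + 25/4 → 5*v*w + 5*v + 25/4*w**2 + 25/2*w + 25/4
  leading term v*w: subtract (25/4*w)·g_2 from 5*v*w + 5*v + 25/4*w**2 + 25/2*w + 25/4 → 5*v + 25/4*w + 25/4
  leading term v: subtract (25/4)·g_2 from 5*v + 25/4*w + 25/4 → 0
The remainder is 0, so this S-polynomial contributes no new basis element.

S(g_1, g_3) = 5/4*u*w + 5*v*w + 5*v + 25/4*w + 25/4; remainder on division = 0.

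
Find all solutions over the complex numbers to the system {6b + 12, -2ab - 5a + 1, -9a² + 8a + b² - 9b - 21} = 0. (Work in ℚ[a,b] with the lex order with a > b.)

{(1, -2)}

Compute a lex Gröbner basis by Buchberger's algorithm.
f_1 = 6b + 12, LT = b.
f_2 = -2ab - 5a + 1, LT = ab.
f_3 = -9a² + 8a + b² - 9b - 21, LT = a².

S(f_1,f_2): lcm = ab. S = -½a + ½.
  leading term a: no divisor's leading term divides it; move -½a to the remainder.
  leading term 1: no divisor's leading term divides it; move ½ to the remainder.
  remainder -½a + ½ ≠ 0; add h_4 = -½a + ½ to the basis.

S(f_1,f_3): leading monomials are coprime, so the S-polynomial reduces to 0 (Buchberger's first criterion).
S(f_2,f_3): lcm = a²b. S = 5/2a² + 8/9ab - ½a + 1/9b³ - b² - 7/3b.
  leading term a²: subtract (-5/18)·f_3 from 5/2a² + 8/9ab - ½a + 1/9b³ - b² - 7/3b → 8/9ab + 31/18a + 1/9b³ - 13/18b² - 29/6b - 35/6
  leading term ab: subtract (4/27a)·f_1 from 8/9ab + 31/18a + 1/9b³ - 13/18b² - 29/6b - 35/6 → -1/18a + 1/9b³ - 13/18b² - 29/6b - 35/6
  leading term a: subtract (1/9)·h_4 from -1/18a + 1/9b³ - 13/18b² - 29/6b - 35/6 → 1/9b³ - 13/18b² - 29/6b - 53/9
  leading term b³: subtract (1/54b²)·f_1 from 1/9b³ - 13/18b² - 29/6b - 53/9 → -17/18b² - 29/6b - 53/9
  leading term b²: subtract (-17/108b)·f_1 from -17/18b² - 29/6b - 53/9 → -53/18b - 53/9
  leading term b: subtract (-53/108)·f_1 from -53/18b - 53/9 → 0
  remainder 0.

S(f_1,h_4): leading monomials are coprime, so the S-polynomial reduces to 0 (Buchberger's first criterion).
S(f_2,h_4): lcm = ab. S = 5/2a + b - ½.
  leading term a: subtract (-5)·h_4 from 5/2a + b - ½ → b + 2
  leading term b: subtract (⅙)·f_1 from b + 2 → 0
  remainder 0.

S(f_3,h_4): lcm = a². S = 1/9a - 1/9b² + b + 7/3.
  leading term a: subtract (-2/9)·h_4 from 1/9a - 1/9b² + b + 7/3 → -1/9b² + b + 22/9
  leading term b²: subtract (-1/54b)·f_1 from -1/9b² + b + 22/9 → 11/9b + 22/9
  leading term b: subtract (11/54)·f_1 from 11/9b + 22/9 → 0
  remainder 0.

Every S-polynomial of the final basis reduces to 0, so we have a Gröbner basis.
Inter-reduce: drop elements whose leading term is divisible by another's, tail-reduce, and make monic.
Reduced Gröbner basis: {a - 1, b + 2}.

Since the basis is lex-ordered, b + 2 is univariate in b. Its roots are {-2}. Back-substituting each root into the other basis elements fixes the other coordinates.
  b = -2: the earlier basis element becomes a - 1 = 0, giving a = 1 — point (1, -2).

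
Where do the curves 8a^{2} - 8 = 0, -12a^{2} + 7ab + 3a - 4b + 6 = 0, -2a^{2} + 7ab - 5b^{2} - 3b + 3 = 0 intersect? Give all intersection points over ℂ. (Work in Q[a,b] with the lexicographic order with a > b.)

{(1, 1)}

Compute a lex Gröbner basis by Buchberger's algorithm.
f_1 = 8a^{2} - 8, LT = a^{2}.
f_2 = -12a^{2} + 7ab + 3a - 4b + 6, LT = a^{2}.
f_3 = -2a^{2} + 7ab - 5b^{2} - 3b + 3, LT = a^{2}.

S(f_1,f_2): lcm = a^{2}. S = \tfrac{7}{12}ab + \tfrac{1}{4}a - \tfrac{1}{3}b - \tfrac{1}{2}.
  reduce S modulo (f_1, f_2, f_3):
  remainder \tfrac{7}{12}ab + \tfrac{1}{4}a - \tfrac{1}{3}b - \tfrac{1}{2} ≠ 0; add h_4 = \tfrac{7}{12}ab + \tfrac{1}{4}a - \tfrac{1}{3}b - \tfrac{1}{2} to the basis.

S(f_1,f_3): lcm = a^{2}. S = \tfrac{7}{2}ab - \tfrac{5}{2}b^{2} - \tfrac{3}{2}b + \tfrac{1}{2}.
  reduce S modulo (f_1, f_2, f_3, h_4):
  remainder -\tfrac{3}{2}a - \tfrac{5}{2}b^{2} + \tfrac{1}{2}b + \tfrac{7}{2} ≠ 0; add h_5 = -\tfrac{3}{2}a - \tfrac{5}{2}b^{2} + \tfrac{1}{2}b + \tfrac{7}{2} to the basis.

S(f_1,h_4): lcm = a^{2}b. S = -\tfrac{3}{7}a^{2} + \tfrac{4}{7}ab + \tfrac{6}{7}a - b.
  reduce S modulo (f_1, f_2, f_3, h_4, h_5):
  remainder -\tfrac{50}{49}b^{2} - \tfrac{23}{49}b + \tfrac{73}{49} ≠ 0; add h_6 = -\tfrac{50}{49}b^{2} - \tfrac{23}{49}b + \tfrac{73}{49} to the basis.

S(f_3,h_4): lcm = a^{2}b. S = -\tfrac{3}{7}a^{2} - \tfrac{7}{2}ab^{2} + \tfrac{4}{7}ab + \tfrac{6}{7}a + \tfrac{5}{2}b^{3} + \tfrac{3}{2}b^{2} - \tfrac{3}{2}b.
  reduce S modulo (f_1, f_2, f_3, h_4, h_5, h_6):
  remainder \tfrac{1059}{1000}b - \tfrac{1059}{1000} ≠ 0; add h_7 = \tfrac{1059}{1000}b - \tfrac{1059}{1000} to the basis.

The other S-polynomials (S(f_2,f_3), S(f_2,h_4), S(f_1,h_5), S(f_2,h_5), S(f_3,h_5), S(h_4,h_5), S(f_1,h_6), S(f_2,h_6), S(f_3,h_6), S(h_4,h_6), S(h_5,h_6), S(f_1,h_7), S(f_2,h_7), S(f_3,h_7), S(h_4,h_7), S(h_5,h_7), S(h_6,h_7)) all reduce to 0 modulo the current basis, so we have a Gröbner basis.
Inter-reduce: drop elements whose leading term is divisible by another's, tail-reduce, and make monic.
Reduced Gröbner basis: {a - 1, b - 1}.

Elimination: the polynomial b - 1 lies in the elimination ideal for b, so b ∈ {1}. For each such b, the remaining basis elements (now univariate) give the rest of the solution.
  b = 1: the earlier basis element becomes a - 1 = 0, giving a = 1 — point (1, 1).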